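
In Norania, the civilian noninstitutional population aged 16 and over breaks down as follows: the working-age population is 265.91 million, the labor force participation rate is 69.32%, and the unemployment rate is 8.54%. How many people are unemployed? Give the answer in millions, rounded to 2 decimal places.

About 15.74 million are unemployed.

Labor force = 0.6932 × 265.91 = 184.33 million.
Unemployed = 0.0854 × 184.33 ≈ 15.74 million.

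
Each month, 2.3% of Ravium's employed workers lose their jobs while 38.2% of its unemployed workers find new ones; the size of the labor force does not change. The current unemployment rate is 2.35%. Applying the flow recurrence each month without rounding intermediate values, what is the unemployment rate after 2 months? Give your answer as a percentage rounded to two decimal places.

With a fixed labor force, u_{t+1} = u_t + s·(1−u_t) − f·u_t = u_t·(1−s−f) + s.
Here 1−s−f = 0.595 and s = 0.023.
u_1 = 0.023500 × 0.595 + 0.023 = 0.036983.
u_2 = 0.036983 × 0.595 + 0.023 = 0.045005.

Unemployment rate after two months ≈ 4.50%.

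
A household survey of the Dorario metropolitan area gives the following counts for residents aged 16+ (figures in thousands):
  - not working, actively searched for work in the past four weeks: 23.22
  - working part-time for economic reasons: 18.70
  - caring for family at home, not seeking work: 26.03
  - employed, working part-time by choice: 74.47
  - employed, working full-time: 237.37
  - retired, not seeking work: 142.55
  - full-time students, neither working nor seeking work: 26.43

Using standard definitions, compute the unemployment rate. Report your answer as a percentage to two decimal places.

Unemployment rate ≈ 6.56%.

Employed = 18.70 + 74.47 + 237.37 = 330.54 thousand (anyone who worked, including part-time for economic reasons, counts as employed).
Unemployed = 23.22 thousand.
Labor force = 330.54 + 23.22 = 353.76 thousand.
Unemployment rate = 23.22 / 353.76 = 6.56%.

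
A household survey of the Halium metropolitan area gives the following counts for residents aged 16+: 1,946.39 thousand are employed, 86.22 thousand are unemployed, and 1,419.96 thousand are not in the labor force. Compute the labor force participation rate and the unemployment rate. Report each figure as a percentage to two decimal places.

Labor force = employed + unemployed = 1,946.39 + 86.22 = 2,032.61 thousand.
Working-age population = 2,032.61 + 1,419.96 = 3,452.57 thousand.
Unemployment rate = 86.22 / 2,032.61 = 4.24%.
Labor force participation rate = 2,032.61 / 3,452.57 = 58.87%.

Labor force participation rate ≈ 58.87%; unemployment rate ≈ 4.24%.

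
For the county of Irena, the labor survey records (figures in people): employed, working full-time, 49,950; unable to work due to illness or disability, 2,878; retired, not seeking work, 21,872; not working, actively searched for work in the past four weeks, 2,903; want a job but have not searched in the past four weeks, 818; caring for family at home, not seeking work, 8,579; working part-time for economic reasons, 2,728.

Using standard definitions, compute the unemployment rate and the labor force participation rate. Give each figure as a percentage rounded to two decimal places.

Unemployment rate ≈ 5.22%; labor force participation rate ≈ 61.94%.

Employed = 49,950 + 2,728 = 52,678 (anyone who worked, including part-time for economic reasons, counts as employed).
Unemployed = 2,903.
Labor force = 52,678 + 2,903 = 55,581.
Not in labor force = 2,878 + 21,872 + 818 + 8,579 = 34,147 (those not working and not actively searching are outside the labor force — including those who want a job but have given up searching).
Civilian working-age population = 55,581 + 34,147 = 89,728.
Unemployment rate = 2,903 / 55,581 = 5.22%.
Labor force participation rate = 55,581 / 89,728 = 61.94%.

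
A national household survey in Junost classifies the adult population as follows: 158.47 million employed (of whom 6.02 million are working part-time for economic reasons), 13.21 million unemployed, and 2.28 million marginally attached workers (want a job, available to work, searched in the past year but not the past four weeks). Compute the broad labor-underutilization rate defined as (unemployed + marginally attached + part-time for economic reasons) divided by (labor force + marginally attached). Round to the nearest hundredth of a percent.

Broad underutilization rate ≈ 12.36%.

Labor force = 158.47 + 13.21 = 171.68 million.
Numerator = 13.21 + 2.28 + 6.02 = 21.51 million.
Denominator = 171.68 + 2.28 = 173.96 million.
Broad rate = 21.51 / 173.96 = 12.36%.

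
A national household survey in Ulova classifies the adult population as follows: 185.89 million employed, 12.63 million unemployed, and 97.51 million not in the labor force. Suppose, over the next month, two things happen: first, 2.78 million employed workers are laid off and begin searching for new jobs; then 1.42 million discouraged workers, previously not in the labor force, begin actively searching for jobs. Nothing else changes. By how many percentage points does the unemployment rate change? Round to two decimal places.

The unemployment rate changes by +2.06 percentage points.

Initially, labor force = 185.89 + 12.63 = 198.52 million, so u = 12.63/198.52 = 6.36%.
After the first change, employed falls and unemployed rises by 2.78; labor force unchanged → E = 183.11, U = 15.41, labor force = 198.52 million.
After the second change, unemployed and labor force both rise by 1.42 → E = 183.11, U = 16.83, labor force = 199.94 million.
New unemployment rate = 16.83 / 199.94 = 8.42%.
Change = 8.42% − 6.36% = +2.06 percentage points.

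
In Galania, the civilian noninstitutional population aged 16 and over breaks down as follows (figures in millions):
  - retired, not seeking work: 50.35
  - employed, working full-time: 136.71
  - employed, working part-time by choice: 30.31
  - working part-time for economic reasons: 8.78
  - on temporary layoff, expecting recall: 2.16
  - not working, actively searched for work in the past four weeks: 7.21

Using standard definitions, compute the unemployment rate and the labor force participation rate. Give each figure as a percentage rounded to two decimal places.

Employed = 136.71 + 30.31 + 8.78 = 175.80 million (anyone who worked, including part-time for economic reasons, counts as employed).
Unemployed = 2.16 + 7.21 = 9.37 million (jobless and actively searching, or on temporary layoff).
Labor force = 175.80 + 9.37 = 185.17 million.
Not in labor force = 50.35 million (those not working and not actively searching are outside the labor force).
Civilian working-age population = 185.17 + 50.35 = 235.52 million.
Unemployment rate = 9.37 / 185.17 = 5.06%.
Labor force participation rate = 185.17 / 235.52 = 78.62%.

Unemployment rate ≈ 5.06%; labor force participation rate ≈ 78.62%.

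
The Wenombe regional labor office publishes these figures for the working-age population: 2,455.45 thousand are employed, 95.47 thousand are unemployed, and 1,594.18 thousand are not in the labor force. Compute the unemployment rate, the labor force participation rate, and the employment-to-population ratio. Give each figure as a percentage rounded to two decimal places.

Unemployment rate ≈ 3.74%; labor force participation rate ≈ 61.54%; employment-population ratio ≈ 59.24%.

Labor force = employed + unemployed = 2,455.45 + 95.47 = 2,550.92 thousand.
Working-age population = 2,550.92 + 1,594.18 = 4,145.10 thousand.
Unemployment rate = 95.47 / 2,550.92 = 3.74%.
Labor force participation rate = 2,550.92 / 4,145.10 = 61.54%.
Employment-population ratio = 2,455.45 / 4,145.10 = 59.24%.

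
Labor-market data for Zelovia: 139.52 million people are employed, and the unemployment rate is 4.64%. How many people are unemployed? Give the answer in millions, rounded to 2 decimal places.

About 6.79 million are unemployed.

Let U be the number unemployed. The labor force is E + U, and U/(E+U) = 0.0464.
So U = 0.0464 × 139.52 / (1 − 0.0464) = 6.4737 / 0.9536 ≈ 6.79 million.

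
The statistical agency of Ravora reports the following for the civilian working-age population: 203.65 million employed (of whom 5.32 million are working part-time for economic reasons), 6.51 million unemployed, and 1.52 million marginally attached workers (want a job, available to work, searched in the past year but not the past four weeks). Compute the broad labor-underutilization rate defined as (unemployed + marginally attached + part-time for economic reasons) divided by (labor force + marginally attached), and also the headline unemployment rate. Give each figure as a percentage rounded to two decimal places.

Labor force = 203.65 + 6.51 = 210.16 million.
Numerator = 6.51 + 1.52 + 5.32 = 13.35 million.
Denominator = 210.16 + 1.52 = 211.68 million.
Broad rate = 13.35 / 211.68 = 6.31%.
Headline unemployment rate = 6.51 / 210.16 = 3.10%.

Broad underutilization rate ≈ 6.31%; headline unemployment rate ≈ 3.10%.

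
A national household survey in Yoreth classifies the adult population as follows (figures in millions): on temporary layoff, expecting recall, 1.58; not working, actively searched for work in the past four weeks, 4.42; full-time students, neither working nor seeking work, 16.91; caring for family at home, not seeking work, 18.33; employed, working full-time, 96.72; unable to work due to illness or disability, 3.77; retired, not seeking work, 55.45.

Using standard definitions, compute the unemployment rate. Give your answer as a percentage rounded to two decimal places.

Employed = 96.72 million.
Unemployed = 1.58 + 4.42 = 6.00 million (jobless and actively searching, or on temporary layoff).
Labor force = 96.72 + 6.00 = 102.72 million.
Unemployment rate = 6.00 / 102.72 = 5.84%.

Unemployment rate ≈ 5.84%.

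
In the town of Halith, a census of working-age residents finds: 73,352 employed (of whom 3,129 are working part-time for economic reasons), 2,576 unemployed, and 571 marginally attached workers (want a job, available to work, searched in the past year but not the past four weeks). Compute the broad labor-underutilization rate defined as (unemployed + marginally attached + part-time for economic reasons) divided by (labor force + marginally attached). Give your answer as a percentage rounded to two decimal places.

Broad underutilization rate ≈ 8.20%.

Labor force = 73,352 + 2,576 = 75,928.
Numerator = 2,576 + 571 + 3,129 = 6,276.
Denominator = 75,928 + 571 = 76,499.
Broad rate = 6,276 / 76,499 = 8.20%.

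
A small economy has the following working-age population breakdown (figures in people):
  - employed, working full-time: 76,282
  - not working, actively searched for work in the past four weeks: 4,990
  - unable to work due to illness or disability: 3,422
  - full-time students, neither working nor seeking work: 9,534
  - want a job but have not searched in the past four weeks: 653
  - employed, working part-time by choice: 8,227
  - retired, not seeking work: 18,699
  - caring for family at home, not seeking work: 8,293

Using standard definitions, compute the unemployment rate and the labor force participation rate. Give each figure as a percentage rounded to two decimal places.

Unemployment rate ≈ 5.58%; labor force participation rate ≈ 68.79%.

Employed = 76,282 + 8,227 = 84,509.
Unemployed = 4,990.
Labor force = 84,509 + 4,990 = 89,499.
Not in labor force = 3,422 + 9,534 + 653 + 18,699 + 8,293 = 40,601 (those not working and not actively searching are outside the labor force — including those who want a job but have given up searching).
Civilian working-age population = 89,499 + 40,601 = 130,100.
Unemployment rate = 4,990 / 89,499 = 5.58%.
Labor force participation rate = 89,499 / 130,100 = 68.79%.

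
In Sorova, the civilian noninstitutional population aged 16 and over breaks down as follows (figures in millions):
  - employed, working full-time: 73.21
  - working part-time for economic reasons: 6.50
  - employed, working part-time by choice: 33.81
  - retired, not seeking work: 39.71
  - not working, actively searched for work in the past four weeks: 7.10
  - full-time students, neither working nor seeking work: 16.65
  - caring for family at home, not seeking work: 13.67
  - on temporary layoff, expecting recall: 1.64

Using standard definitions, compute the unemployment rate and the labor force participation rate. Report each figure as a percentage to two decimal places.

Unemployment rate ≈ 7.15%; labor force participation rate ≈ 63.58%.

Employed = 73.21 + 6.50 + 33.81 = 113.52 million (anyone who worked, including part-time for economic reasons, counts as employed).
Unemployed = 7.10 + 1.64 = 8.74 million (jobless and actively searching, or on temporary layoff).
Labor force = 113.52 + 8.74 = 122.26 million.
Not in labor force = 39.71 + 16.65 + 13.67 = 70.03 million (those not working and not actively searching are outside the labor force).
Civilian working-age population = 122.26 + 70.03 = 192.29 million.
Unemployment rate = 8.74 / 122.26 = 7.15%.
Labor force participation rate = 122.26 / 192.29 = 63.58%.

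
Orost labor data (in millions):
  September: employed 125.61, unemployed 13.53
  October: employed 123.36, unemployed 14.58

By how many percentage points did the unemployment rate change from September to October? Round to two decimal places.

September: labor force = 125.61 + 13.53 = 139.14; u = 13.53/139.14 = 9.72%.
October: labor force = 123.36 + 14.58 = 137.94; u = 14.58/137.94 = 10.57%.
Change = 10.57% − 9.72% = +0.85 pp.

The unemployment rate changed by +0.85 percentage points.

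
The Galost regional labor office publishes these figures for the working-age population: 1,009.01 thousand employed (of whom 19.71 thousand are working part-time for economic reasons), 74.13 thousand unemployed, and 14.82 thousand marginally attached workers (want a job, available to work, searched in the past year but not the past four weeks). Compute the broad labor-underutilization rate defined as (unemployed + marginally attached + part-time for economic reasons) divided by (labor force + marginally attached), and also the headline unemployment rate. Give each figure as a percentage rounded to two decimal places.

Labor force = 1,009.01 + 74.13 = 1,083.14 thousand.
Numerator = 74.13 + 14.82 + 19.71 = 108.66 thousand.
Denominator = 1,083.14 + 14.82 = 1,097.96 thousand.
Broad rate = 108.66 / 1,097.96 = 9.90%.
Headline unemployment rate = 74.13 / 1,083.14 = 6.84%.

Broad underutilization rate ≈ 9.90%; headline unemployment rate ≈ 6.84%.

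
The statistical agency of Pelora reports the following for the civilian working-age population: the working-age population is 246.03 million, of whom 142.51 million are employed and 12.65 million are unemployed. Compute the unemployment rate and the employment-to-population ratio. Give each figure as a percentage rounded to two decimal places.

Unemployment rate ≈ 8.15%; employment-population ratio ≈ 57.92%.

Labor force = employed + unemployed = 142.51 + 12.65 = 155.16 million.
Unemployment rate = 12.65 / 155.16 = 8.15%.
Employment-population ratio = 142.51 / 246.03 = 57.92%.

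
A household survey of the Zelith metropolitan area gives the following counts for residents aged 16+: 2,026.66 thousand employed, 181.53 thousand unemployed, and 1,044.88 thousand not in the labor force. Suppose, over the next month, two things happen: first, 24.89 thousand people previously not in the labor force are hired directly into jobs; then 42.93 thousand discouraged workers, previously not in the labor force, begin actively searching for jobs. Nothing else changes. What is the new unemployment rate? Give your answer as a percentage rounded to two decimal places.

New unemployment rate ≈ 9.86%.

Initially, labor force = 2,026.66 + 181.53 = 2,208.19 thousand, so u = 181.53/2,208.19 = 8.22%.
After the first change, employed and labor force both rise by 24.89; unemployed unchanged → E = 2,051.55, U = 181.53, labor force = 2,233.08 thousand.
After the second change, unemployed and labor force both rise by 42.93 → E = 2,051.55, U = 224.46, labor force = 2,276.01 thousand.
New unemployment rate = 224.46 / 2,276.01 = 9.86%.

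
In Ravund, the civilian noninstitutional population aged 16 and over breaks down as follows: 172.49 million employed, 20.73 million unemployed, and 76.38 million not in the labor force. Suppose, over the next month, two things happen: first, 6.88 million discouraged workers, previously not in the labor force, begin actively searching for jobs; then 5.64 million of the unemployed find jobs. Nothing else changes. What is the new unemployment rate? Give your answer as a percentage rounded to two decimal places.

New unemployment rate ≈ 10.98%.

Initially, labor force = 172.49 + 20.73 = 193.22 million, so u = 20.73/193.22 = 10.73%.
After the first change, unemployed and labor force both rise by 6.88 → E = 172.49, U = 27.61, labor force = 200.10 million.
After the second change, unemployed falls and employed rises by 5.64; labor force unchanged → E = 178.13, U = 21.97, labor force = 200.10 million.
New unemployment rate = 21.97 / 200.10 = 10.98%.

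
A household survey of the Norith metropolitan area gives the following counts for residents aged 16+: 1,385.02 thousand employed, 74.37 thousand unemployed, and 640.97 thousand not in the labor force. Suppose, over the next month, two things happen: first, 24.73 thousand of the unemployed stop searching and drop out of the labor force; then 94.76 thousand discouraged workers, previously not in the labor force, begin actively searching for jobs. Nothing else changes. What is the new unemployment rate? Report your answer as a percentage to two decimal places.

Initially, labor force = 1,385.02 + 74.37 = 1,459.39 thousand, so u = 74.37/1,459.39 = 5.10%.
After the first change, unemployed and labor force both fall by 24.73 → E = 1,385.02, U = 49.64, labor force = 1,434.66 thousand.
After the second change, unemployed and labor force both rise by 94.76 → E = 1,385.02, U = 144.40, labor force = 1,529.42 thousand.
New unemployment rate = 144.40 / 1,529.42 = 9.44%.

New unemployment rate ≈ 9.44%.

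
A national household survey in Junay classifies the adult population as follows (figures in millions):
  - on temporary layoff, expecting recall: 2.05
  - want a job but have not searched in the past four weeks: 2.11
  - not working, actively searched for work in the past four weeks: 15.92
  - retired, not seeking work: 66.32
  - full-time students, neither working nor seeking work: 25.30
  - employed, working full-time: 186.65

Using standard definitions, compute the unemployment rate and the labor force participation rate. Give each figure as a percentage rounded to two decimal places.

Employed = 186.65 million.
Unemployed = 2.05 + 15.92 = 17.97 million (jobless and actively searching, or on temporary layoff).
Labor force = 186.65 + 17.97 = 204.62 million.
Not in labor force = 2.11 + 66.32 + 25.30 = 93.73 million (those not working and not actively searching are outside the labor force — including those who want a job but have given up searching).
Civilian working-age population = 204.62 + 93.73 = 298.35 million.
Unemployment rate = 17.97 / 204.62 = 8.78%.
Labor force participation rate = 204.62 / 298.35 = 68.58%.

Unemployment rate ≈ 8.78%; labor force participation rate ≈ 68.58%.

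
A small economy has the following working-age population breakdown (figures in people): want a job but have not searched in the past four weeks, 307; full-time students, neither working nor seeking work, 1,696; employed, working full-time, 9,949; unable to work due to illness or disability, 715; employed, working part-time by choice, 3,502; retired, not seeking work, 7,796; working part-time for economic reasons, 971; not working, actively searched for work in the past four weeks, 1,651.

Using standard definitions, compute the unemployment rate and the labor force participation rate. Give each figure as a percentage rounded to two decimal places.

Unemployment rate ≈ 10.27%; labor force participation rate ≈ 60.45%.

Employed = 9,949 + 3,502 + 971 = 14,422 (anyone who worked, including part-time for economic reasons, counts as employed).
Unemployed = 1,651.
Labor force = 14,422 + 1,651 = 16,073.
Not in labor force = 307 + 1,696 + 715 + 7,796 = 10,514 (those not working and not actively searching are outside the labor force — including those who want a job but have given up searching).
Civilian working-age population = 16,073 + 10,514 = 26,587.
Unemployment rate = 1,651 / 16,073 = 10.27%.
Labor force participation rate = 16,073 / 26,587 = 60.45%.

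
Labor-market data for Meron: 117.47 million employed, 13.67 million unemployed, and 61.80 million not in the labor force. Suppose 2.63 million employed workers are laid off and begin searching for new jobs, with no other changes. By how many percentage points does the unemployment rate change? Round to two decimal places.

The unemployment rate changes by +2.01 percentage points.

Initially, labor force = 117.47 + 13.67 = 131.14 million, so u = 13.67/131.14 = 10.42%.
After the change, employed falls and unemployed rises by 2.63; labor force unchanged → E = 114.84, U = 16.30, labor force = 131.14 million.
New unemployment rate = 16.30 / 131.14 = 12.43%.
Change = 12.43% − 10.42% = +2.01 percentage points.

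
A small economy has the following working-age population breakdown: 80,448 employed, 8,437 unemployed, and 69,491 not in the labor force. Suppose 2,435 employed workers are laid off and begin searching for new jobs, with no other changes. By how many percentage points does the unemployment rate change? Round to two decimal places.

The unemployment rate changes by +2.74 percentage points.

Initially, labor force = 80,448 + 8,437 = 88,885, so u = 8,437/88,885 = 9.49%.
After the change, employed falls and unemployed rises by 2,435; labor force unchanged → E = 78,013, U = 10,872, labor force = 88,885.
New unemployment rate = 10,872 / 88,885 = 12.23%.
Change = 12.23% − 9.49% = +2.74 percentage points.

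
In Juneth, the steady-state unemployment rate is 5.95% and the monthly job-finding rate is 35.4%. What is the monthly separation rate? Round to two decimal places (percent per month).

Separation rate ≈ 2.24% per month.

From u* = s/(s+f): s = u·f/(1−u).
s = 0.0595 × 35.4 / (1 − 0.0595) = 2.1063 / 0.9405 ≈ 2.24% per month.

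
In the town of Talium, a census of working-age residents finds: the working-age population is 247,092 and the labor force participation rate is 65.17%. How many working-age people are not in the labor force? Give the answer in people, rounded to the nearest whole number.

About 86,062 are not in the labor force.

Share not in the labor force = 1 − 0.6517 = 0.3483.
Not in labor force = 0.3483 × 247,092 ≈ 86,062.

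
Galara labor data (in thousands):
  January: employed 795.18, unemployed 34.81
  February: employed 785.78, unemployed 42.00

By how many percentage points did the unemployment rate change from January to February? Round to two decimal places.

The unemployment rate changed by +0.88 percentage points.

January: labor force = 795.18 + 34.81 = 829.99; u = 34.81/829.99 = 4.19%.
February: labor force = 785.78 + 42.00 = 827.78; u = 42.00/827.78 = 5.07%.
Change = 5.07% − 4.19% = +0.88 pp.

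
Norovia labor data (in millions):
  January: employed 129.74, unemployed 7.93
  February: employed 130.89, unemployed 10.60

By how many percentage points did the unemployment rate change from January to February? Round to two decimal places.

January: labor force = 129.74 + 7.93 = 137.67; u = 7.93/137.67 = 5.76%.
February: labor force = 130.89 + 10.60 = 141.49; u = 10.60/141.49 = 7.49%.
Change = 7.49% − 5.76% = +1.73 pp.

The unemployment rate changed by +1.73 percentage points.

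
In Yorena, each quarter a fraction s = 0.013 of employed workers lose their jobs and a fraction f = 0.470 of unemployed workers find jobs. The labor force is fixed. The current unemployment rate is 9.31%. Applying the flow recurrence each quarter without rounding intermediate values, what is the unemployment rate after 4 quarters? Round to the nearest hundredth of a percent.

With a fixed labor force, u_{t+1} = u_t + s·(1−u_t) − f·u_t = u_t·(1−s−f) + s.
Here 1−s−f = 0.517 and s = 0.013.
u_1 = 0.093100 × 0.517 + 0.013 = 0.061133.
u_2 = 0.061133 × 0.517 + 0.013 = 0.044606.
u_3 = 0.044606 × 0.517 + 0.013 = 0.036061.
u_4 = 0.036061 × 0.517 + 0.013 = 0.031644.

Unemployment rate after four quarters ≈ 3.16%.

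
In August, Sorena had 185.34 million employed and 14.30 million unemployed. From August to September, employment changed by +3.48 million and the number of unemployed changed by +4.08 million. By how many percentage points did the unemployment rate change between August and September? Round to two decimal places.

August: labor force = 185.34 + 14.30 = 199.64; u = 14.30/199.64 = 7.16%.
September: labor force = 188.82 + 18.38 = 207.20; u = 18.38/207.20 = 8.87%.
Change = 8.87% − 7.16% = +1.71 pp.

The unemployment rate changed by +1.71 percentage points.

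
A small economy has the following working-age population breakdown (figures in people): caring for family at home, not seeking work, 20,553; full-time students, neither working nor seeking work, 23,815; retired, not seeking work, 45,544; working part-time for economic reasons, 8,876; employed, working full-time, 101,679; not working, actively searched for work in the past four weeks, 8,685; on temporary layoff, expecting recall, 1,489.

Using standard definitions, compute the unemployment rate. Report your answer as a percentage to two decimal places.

Unemployment rate ≈ 8.43%.

Employed = 8,876 + 101,679 = 110,555 (anyone who worked, including part-time for economic reasons, counts as employed).
Unemployed = 8,685 + 1,489 = 10,174 (jobless and actively searching, or on temporary layoff).
Labor force = 110,555 + 10,174 = 120,729.
Unemployment rate = 10,174 / 120,729 = 8.43%.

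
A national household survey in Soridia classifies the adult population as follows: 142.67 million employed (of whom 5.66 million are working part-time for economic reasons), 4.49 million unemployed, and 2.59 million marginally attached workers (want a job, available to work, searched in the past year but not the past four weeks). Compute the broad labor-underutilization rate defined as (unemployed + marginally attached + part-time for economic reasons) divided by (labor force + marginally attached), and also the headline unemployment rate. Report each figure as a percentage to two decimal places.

Labor force = 142.67 + 4.49 = 147.16 million.
Numerator = 4.49 + 2.59 + 5.66 = 12.74 million.
Denominator = 147.16 + 2.59 = 149.75 million.
Broad rate = 12.74 / 149.75 = 8.51%.
Headline unemployment rate = 4.49 / 147.16 = 3.05%.

Broad underutilization rate ≈ 8.51%; headline unemployment rate ≈ 3.05%.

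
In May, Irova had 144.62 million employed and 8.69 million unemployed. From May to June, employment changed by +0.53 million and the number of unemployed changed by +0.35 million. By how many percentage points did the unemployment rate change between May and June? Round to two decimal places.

The unemployment rate changed by +0.19 percentage points.

May: labor force = 144.62 + 8.69 = 153.31; u = 8.69/153.31 = 5.67%.
June: labor force = 145.15 + 9.04 = 154.19; u = 9.04/154.19 = 5.86%.
Change = 5.86% − 5.67% = +0.19 pp.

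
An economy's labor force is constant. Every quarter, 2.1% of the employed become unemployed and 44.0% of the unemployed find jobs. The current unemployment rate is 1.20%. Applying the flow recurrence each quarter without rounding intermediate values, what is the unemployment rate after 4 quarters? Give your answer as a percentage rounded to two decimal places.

With a fixed labor force, u_{t+1} = u_t + s·(1−u_t) − f·u_t = u_t·(1−s−f) + s.
Here 1−s−f = 0.539 and s = 0.021.
u_1 = 0.012000 × 0.539 + 0.021 = 0.027468.
u_2 = 0.027468 × 0.539 + 0.021 = 0.035805.
u_3 = 0.035805 × 0.539 + 0.021 = 0.040299.
u_4 = 0.040299 × 0.539 + 0.021 = 0.042721.

Unemployment rate after four quarters ≈ 4.27%.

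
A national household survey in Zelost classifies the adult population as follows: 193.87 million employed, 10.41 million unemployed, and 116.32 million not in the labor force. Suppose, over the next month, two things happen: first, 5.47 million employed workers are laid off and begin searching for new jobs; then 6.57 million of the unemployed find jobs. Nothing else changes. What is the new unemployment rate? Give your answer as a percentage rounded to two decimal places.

Initially, labor force = 193.87 + 10.41 = 204.28 million, so u = 10.41/204.28 = 5.10%.
After the first change, employed falls and unemployed rises by 5.47; labor force unchanged → E = 188.40, U = 15.88, labor force = 204.28 million.
After the second change, unemployed falls and employed rises by 6.57; labor force unchanged → E = 194.97, U = 9.31, labor force = 204.28 million.
New unemployment rate = 9.31 / 204.28 = 4.56%.

New unemployment rate ≈ 4.56%.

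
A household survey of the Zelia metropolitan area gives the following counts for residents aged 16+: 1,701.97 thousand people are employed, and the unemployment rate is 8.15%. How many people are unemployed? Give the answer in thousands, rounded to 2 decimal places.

Let U be the number unemployed. The labor force is E + U, and U/(E+U) = 0.0815.
So U = 0.0815 × 1,701.97 / (1 − 0.0815) = 138.7106 / 0.9185 ≈ 151.02 thousand.

About 151.02 thousand are unemployed.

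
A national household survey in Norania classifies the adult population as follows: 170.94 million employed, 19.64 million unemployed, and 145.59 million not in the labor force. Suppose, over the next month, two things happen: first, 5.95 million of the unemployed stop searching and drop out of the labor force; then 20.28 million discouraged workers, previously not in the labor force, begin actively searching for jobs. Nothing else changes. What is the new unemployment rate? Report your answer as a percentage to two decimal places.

Initially, labor force = 170.94 + 19.64 = 190.58 million, so u = 19.64/190.58 = 10.31%.
After the first change, unemployed and labor force both fall by 5.95 → E = 170.94, U = 13.69, labor force = 184.63 million.
After the second change, unemployed and labor force both rise by 20.28 → E = 170.94, U = 33.97, labor force = 204.91 million.
New unemployment rate = 33.97 / 204.91 = 16.58%.

New unemployment rate ≈ 16.58%.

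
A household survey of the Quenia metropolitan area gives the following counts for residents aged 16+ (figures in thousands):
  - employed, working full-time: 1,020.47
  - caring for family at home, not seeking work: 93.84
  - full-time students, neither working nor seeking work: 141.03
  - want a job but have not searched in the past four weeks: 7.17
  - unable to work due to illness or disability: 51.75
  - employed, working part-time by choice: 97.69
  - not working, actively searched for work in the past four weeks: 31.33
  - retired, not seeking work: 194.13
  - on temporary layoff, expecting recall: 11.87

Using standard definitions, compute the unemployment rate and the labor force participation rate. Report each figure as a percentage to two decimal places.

Employed = 1,020.47 + 97.69 = 1,118.16 thousand.
Unemployed = 31.33 + 11.87 = 43.20 thousand (jobless and actively searching, or on temporary layoff).
Labor force = 1,118.16 + 43.20 = 1,161.36 thousand.
Not in labor force = 93.84 + 141.03 + 7.17 + 51.75 + 194.13 = 487.92 thousand (those not working and not actively searching are outside the labor force — including those who want a job but have given up searching).
Civilian working-age population = 1,161.36 + 487.92 = 1,649.28 thousand.
Unemployment rate = 43.20 / 1,161.36 = 3.72%.
Labor force participation rate = 1,161.36 / 1,649.28 = 70.42%.

Unemployment rate ≈ 3.72%; labor force participation rate ≈ 70.42%.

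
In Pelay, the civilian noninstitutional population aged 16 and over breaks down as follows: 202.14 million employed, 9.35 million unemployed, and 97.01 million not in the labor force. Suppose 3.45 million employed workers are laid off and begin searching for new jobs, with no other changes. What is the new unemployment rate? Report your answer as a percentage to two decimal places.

Initially, labor force = 202.14 + 9.35 = 211.49 million, so u = 9.35/211.49 = 4.42%.
After the change, employed falls and unemployed rises by 3.45; labor force unchanged → E = 198.69, U = 12.80, labor force = 211.49 million.
New unemployment rate = 12.80 / 211.49 = 6.05%.

New unemployment rate ≈ 6.05%.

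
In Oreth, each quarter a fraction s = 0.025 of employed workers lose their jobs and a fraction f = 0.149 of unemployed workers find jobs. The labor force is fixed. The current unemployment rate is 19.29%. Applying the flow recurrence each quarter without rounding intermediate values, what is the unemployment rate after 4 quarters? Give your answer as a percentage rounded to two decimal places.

With a fixed labor force, u_{t+1} = u_t + s·(1−u_t) − f·u_t = u_t·(1−s−f) + s.
Here 1−s−f = 0.826 and s = 0.025.
u_1 = 0.192900 × 0.826 + 0.025 = 0.184335.
u_2 = 0.184335 × 0.826 + 0.025 = 0.177261.
u_3 = 0.177261 × 0.826 + 0.025 = 0.171418.
u_4 = 0.171418 × 0.826 + 0.025 = 0.166591.

Unemployment rate after four quarters ≈ 16.66%.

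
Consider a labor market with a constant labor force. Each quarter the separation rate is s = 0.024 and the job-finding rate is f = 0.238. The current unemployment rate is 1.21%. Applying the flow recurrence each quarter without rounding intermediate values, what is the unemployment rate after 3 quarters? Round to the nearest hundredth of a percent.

Unemployment rate after three quarters ≈ 5.96%.

With a fixed labor force, u_{t+1} = u_t + s·(1−u_t) − f·u_t = u_t·(1−s−f) + s.
Here 1−s−f = 0.738 and s = 0.024.
u_1 = 0.012100 × 0.738 + 0.024 = 0.032930.
u_2 = 0.032930 × 0.738 + 0.024 = 0.048302.
u_3 = 0.048302 × 0.738 + 0.024 = 0.059647.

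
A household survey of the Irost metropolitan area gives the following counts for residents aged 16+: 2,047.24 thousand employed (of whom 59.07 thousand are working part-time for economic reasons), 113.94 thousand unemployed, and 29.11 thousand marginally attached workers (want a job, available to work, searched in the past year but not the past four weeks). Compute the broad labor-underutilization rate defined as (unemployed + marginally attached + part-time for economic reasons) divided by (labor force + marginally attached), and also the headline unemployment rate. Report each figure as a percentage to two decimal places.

Labor force = 2,047.24 + 113.94 = 2,161.18 thousand.
Numerator = 113.94 + 29.11 + 59.07 = 202.12 thousand.
Denominator = 2,161.18 + 29.11 = 2,190.29 thousand.
Broad rate = 202.12 / 2,190.29 = 9.23%.
Headline unemployment rate = 113.94 / 2,161.18 = 5.27%.

Broad underutilization rate ≈ 9.23%; headline unemployment rate ≈ 5.27%.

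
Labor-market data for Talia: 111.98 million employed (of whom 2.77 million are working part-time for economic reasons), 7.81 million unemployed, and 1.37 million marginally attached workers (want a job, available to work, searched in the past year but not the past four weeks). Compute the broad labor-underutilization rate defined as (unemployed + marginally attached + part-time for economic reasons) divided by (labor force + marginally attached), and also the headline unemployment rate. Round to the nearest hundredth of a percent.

Labor force = 111.98 + 7.81 = 119.79 million.
Numerator = 7.81 + 1.37 + 2.77 = 11.95 million.
Denominator = 119.79 + 1.37 = 121.16 million.
Broad rate = 11.95 / 121.16 = 9.86%.
Headline unemployment rate = 7.81 / 119.79 = 6.52%.

Broad underutilization rate ≈ 9.86%; headline unemployment rate ≈ 6.52%.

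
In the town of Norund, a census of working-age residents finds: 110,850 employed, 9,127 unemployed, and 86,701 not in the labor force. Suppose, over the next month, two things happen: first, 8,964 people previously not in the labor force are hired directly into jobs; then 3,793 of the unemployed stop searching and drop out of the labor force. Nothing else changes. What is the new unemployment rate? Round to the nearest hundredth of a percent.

New unemployment rate ≈ 4.26%.

Initially, labor force = 110,850 + 9,127 = 119,977, so u = 9,127/119,977 = 7.61%.
After the first change, employed and labor force both rise by 8,964; unemployed unchanged → E = 119,814, U = 9,127, labor force = 128,941.
After the second change, unemployed and labor force both fall by 3,793 → E = 119,814, U = 5,334, labor force = 125,148.
New unemployment rate = 5,334 / 125,148 = 4.26%.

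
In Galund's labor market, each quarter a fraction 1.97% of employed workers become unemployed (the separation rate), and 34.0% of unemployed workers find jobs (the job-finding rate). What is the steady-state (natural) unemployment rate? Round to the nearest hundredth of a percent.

Steady-state unemployment rate ≈ 5.48%.

At steady state the flows balance: s·E = f·U, so U/(E+U) = s/(s+f).
u* = 1.97 / (1.97 + 34.0) = 1.97 / 35.97 = 5.48%.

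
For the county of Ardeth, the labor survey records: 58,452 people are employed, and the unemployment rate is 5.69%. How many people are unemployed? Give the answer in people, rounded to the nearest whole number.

About 3,527 are unemployed.

Let U be the number unemployed. The labor force is E + U, and U/(E+U) = 0.0569.
So U = 0.0569 × 58,452 / (1 − 0.0569) = 3325.92 / 0.9431 ≈ 3,527.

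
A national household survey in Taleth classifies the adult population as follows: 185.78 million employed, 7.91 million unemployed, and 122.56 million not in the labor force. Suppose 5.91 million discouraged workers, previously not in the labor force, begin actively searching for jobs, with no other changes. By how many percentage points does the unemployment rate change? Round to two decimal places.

Initially, labor force = 185.78 + 7.91 = 193.69 million, so u = 7.91/193.69 = 4.08%.
After the change, unemployed and labor force both rise by 5.91 → E = 185.78, U = 13.82, labor force = 199.60 million.
New unemployment rate = 13.82 / 199.60 = 6.92%.
Change = 6.92% − 4.08% = +2.84 percentage points.

The unemployment rate changes by +2.84 percentage points.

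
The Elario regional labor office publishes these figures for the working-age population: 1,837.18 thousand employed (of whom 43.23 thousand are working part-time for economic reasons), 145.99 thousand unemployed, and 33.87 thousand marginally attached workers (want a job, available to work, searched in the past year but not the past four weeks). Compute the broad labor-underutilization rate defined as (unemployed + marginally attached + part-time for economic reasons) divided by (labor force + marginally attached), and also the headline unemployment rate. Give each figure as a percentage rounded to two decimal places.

Labor force = 1,837.18 + 145.99 = 1,983.17 thousand.
Numerator = 145.99 + 33.87 + 43.23 = 223.09 thousand.
Denominator = 1,983.17 + 33.87 = 2,017.04 thousand.
Broad rate = 223.09 / 2,017.04 = 11.06%.
Headline unemployment rate = 145.99 / 1,983.17 = 7.36%.

Broad underutilization rate ≈ 11.06%; headline unemployment rate ≈ 7.36%.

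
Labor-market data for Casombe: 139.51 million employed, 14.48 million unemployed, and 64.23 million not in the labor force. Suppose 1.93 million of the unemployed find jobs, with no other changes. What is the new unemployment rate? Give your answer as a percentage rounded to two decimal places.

New unemployment rate ≈ 8.15%.

Initially, labor force = 139.51 + 14.48 = 153.99 million, so u = 14.48/153.99 = 9.40%.
After the change, unemployed falls and employed rises by 1.93; labor force unchanged → E = 141.44, U = 12.55, labor force = 153.99 million.
New unemployment rate = 12.55 / 153.99 = 8.15%.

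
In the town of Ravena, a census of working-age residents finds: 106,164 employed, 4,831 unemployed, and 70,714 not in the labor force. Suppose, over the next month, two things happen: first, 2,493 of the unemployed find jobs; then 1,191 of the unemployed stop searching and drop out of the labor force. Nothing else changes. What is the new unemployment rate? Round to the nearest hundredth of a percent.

New unemployment rate ≈ 1.04%.

Initially, labor force = 106,164 + 4,831 = 110,995, so u = 4,831/110,995 = 4.35%.
After the first change, unemployed falls and employed rises by 2,493; labor force unchanged → E = 108,657, U = 2,338, labor force = 110,995.
After the second change, unemployed and labor force both fall by 1,191 → E = 108,657, U = 1,147, labor force = 109,804.
New unemployment rate = 1,147 / 109,804 = 1.04%.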